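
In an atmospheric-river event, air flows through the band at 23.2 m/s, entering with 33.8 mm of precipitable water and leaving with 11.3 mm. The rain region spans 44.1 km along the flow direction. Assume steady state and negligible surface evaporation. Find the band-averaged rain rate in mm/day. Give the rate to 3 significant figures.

Column moisture flux per unit crosswind length is F = V × PW.
Inflow: F_in = 23.2 × 33.8 = 784.16 mm·m/s
Outflow: F_out = 23.2 × 11.3 = 262.16 mm·m/s
Steady-state rate R = (F_in − F_out)/L = (784.16 − 262.16) / 44100 m = 1.184e-02 mm/s.
R = 1.184e-02 × 3600 × 24 = 1020 mm/day.

R ≈ 1020 mm/day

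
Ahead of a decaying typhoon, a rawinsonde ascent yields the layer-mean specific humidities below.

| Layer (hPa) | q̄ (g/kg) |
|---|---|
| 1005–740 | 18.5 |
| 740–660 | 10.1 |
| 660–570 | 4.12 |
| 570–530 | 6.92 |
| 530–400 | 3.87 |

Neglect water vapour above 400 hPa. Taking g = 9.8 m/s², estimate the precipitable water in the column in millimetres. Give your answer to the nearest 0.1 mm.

PW ≈ 70.0 mm

Precipitable water is the column-integrated vapour mass per unit area: PW = (1/g) Σ q̄ Δp, with q in kg/kg and Δp in Pa (1 kg/m² of water = 1 mm).
Layer 1005–740 hPa: Δp = 265 hPa = 26500 Pa, q̄ = 0.0185 kg/kg → 0.0185 × 26500 / 9.8 = 50.03 mm
Layer 740–660 hPa: Δp = 80 hPa = 8000 Pa, q̄ = 0.0101 kg/kg → 0.0101 × 8000 / 9.8 = 8.24 mm
Layer 660–570 hPa: Δp = 90 hPa = 9000 Pa, q̄ = 0.00412 kg/kg → 0.00412 × 9000 / 9.8 = 3.78 mm
Layer 570–530 hPa: Δp = 40 hPa = 4000 Pa, q̄ = 0.00692 kg/kg → 0.00692 × 4000 / 9.8 = 2.82 mm
Layer 530–400 hPa: Δp = 130 hPa = 13000 Pa, q̄ = 0.00387 kg/kg → 0.00387 × 13000 / 9.8 = 5.13 mm
PW = 50.03 + 8.24 + 3.78 + 2.82 + 5.13 = 70.00 ≈ 70.0 mm.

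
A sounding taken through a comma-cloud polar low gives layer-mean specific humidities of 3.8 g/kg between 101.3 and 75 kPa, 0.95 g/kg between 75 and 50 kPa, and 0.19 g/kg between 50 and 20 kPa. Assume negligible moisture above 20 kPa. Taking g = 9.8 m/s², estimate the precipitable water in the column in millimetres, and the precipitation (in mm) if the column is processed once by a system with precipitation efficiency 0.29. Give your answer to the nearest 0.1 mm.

Precipitable water is the column-integrated vapour mass per unit area: PW = (1/g) Σ q̄ Δp, with q in kg/kg and Δp in Pa (1 kg/m² of water = 1 mm).
Layer 101.3–75 kPa: Δp = 263 hPa = 26300 Pa, q̄ = 0.0038 kg/kg → 0.0038 × 26300 / 9.8 = 10.20 mm
Layer 75–50 kPa: Δp = 250 hPa = 25000 Pa, q̄ = 0.00095 kg/kg → 0.00095 × 25000 / 9.8 = 2.42 mm
Layer 50–20 kPa: Δp = 300 hPa = 30000 Pa, q̄ = 0.00019 kg/kg → 0.00019 × 30000 / 9.8 = 0.58 mm
PW = 10.20 + 2.42 + 0.58 = 13.20 ≈ 13.2 mm.
Precipitation = ε × PW = 0.29 × 13.2 = 3.8 mm.

PW ≈ 13.2 mm; precipitation ≈ 3.8 mm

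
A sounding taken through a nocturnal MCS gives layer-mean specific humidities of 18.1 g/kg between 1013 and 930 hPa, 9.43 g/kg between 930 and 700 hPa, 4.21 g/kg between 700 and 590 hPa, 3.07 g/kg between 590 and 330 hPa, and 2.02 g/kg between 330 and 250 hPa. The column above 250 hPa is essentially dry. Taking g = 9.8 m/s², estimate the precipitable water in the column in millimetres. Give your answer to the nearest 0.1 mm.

PW ≈ 52.0 mm

Precipitable water is the column-integrated vapour mass per unit area: PW = (1/g) Σ q̄ Δp, with q in kg/kg and Δp in Pa (1 kg/m² of water = 1 mm).
Layer 1013–930 hPa: Δp = 83 hPa = 8300 Pa, q̄ = 0.0181 kg/kg → 0.0181 × 8300 / 9.8 = 15.33 mm
Layer 930–700 hPa: Δp = 230 hPa = 23000 Pa, q̄ = 0.00943 kg/kg → 0.00943 × 23000 / 9.8 = 22.13 mm
Layer 700–590 hPa: Δp = 110 hPa = 11000 Pa, q̄ = 0.00421 kg/kg → 0.00421 × 11000 / 9.8 = 4.73 mm
Layer 590–330 hPa: Δp = 260 hPa = 26000 Pa, q̄ = 0.00307 kg/kg → 0.00307 × 26000 / 9.8 = 8.14 mm
Layer 330–250 hPa: Δp = 80 hPa = 8000 Pa, q̄ = 0.00202 kg/kg → 0.00202 × 8000 / 9.8 = 1.65 mm
PW = 15.33 + 22.13 + 4.73 + 8.14 + 1.65 = 51.98 ≈ 52.0 mm.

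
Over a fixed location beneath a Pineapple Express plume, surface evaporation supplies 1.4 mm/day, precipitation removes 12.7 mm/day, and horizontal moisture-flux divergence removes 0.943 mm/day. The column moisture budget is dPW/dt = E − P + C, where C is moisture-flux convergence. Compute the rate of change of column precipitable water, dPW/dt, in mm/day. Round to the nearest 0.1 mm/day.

dPW/dt = E − P + C = 1.4 − 12.7 + (-0.943) = -12.2 mm/day.

dPW/dt ≈ -12.2 mm/day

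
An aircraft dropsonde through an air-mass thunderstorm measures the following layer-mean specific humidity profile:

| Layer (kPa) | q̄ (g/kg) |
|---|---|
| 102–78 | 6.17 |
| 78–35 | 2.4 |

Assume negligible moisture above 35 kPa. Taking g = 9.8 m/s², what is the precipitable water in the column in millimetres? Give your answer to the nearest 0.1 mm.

Precipitable water is the column-integrated vapour mass per unit area: PW = (1/g) Σ q̄ Δp, with q in kg/kg and Δp in Pa (1 kg/m² of water = 1 mm).
Layer 102–78 kPa: Δp = 240 hPa = 24000 Pa, q̄ = 0.00617 kg/kg → 0.00617 × 24000 / 9.8 = 15.11 mm
Layer 78–35 kPa: Δp = 430 hPa = 43000 Pa, q̄ = 0.0024 kg/kg → 0.0024 × 43000 / 9.8 = 10.53 mm
PW = 15.11 + 10.53 = 25.64 ≈ 25.6 mm.

PW ≈ 25.6 mm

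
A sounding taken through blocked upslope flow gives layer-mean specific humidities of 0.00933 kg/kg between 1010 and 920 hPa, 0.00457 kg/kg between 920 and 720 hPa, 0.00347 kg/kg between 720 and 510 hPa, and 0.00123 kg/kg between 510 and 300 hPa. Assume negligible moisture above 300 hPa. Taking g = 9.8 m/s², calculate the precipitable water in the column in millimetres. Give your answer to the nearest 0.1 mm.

PW ≈ 28.0 mm

Precipitable water is the column-integrated vapour mass per unit area: PW = (1/g) Σ q̄ Δp, with q in kg/kg and Δp in Pa (1 kg/m² of water = 1 mm).
Layer 1010–920 hPa: Δp = 90 hPa = 9000 Pa, q̄ = 0.00933 kg/kg → 0.00933 × 9000 / 9.8 = 8.57 mm
Layer 920–720 hPa: Δp = 200 hPa = 20000 Pa, q̄ = 0.00457 kg/kg → 0.00457 × 20000 / 9.8 = 9.33 mm
Layer 720–510 hPa: Δp = 210 hPa = 21000 Pa, q̄ = 0.00347 kg/kg → 0.00347 × 21000 / 9.8 = 7.44 mm
Layer 510–300 hPa: Δp = 210 hPa = 21000 Pa, q̄ = 0.00123 kg/kg → 0.00123 × 21000 / 9.8 = 2.64 mm
PW = 8.57 + 9.33 + 7.44 + 2.64 = 27.98 ≈ 28.0 mm.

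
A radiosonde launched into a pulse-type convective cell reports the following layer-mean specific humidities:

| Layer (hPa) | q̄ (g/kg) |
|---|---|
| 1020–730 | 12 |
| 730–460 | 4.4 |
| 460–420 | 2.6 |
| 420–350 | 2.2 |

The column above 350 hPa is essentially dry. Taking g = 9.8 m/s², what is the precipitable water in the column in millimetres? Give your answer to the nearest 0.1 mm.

Precipitable water is the column-integrated vapour mass per unit area: PW = (1/g) Σ q̄ Δp, with q in kg/kg and Δp in Pa (1 kg/m² of water = 1 mm).
Layer 1020–730 hPa: Δp = 290 hPa = 29000 Pa, q̄ = 0.012 kg/kg → 0.012 × 29000 / 9.8 = 35.51 mm
Layer 730–460 hPa: Δp = 270 hPa = 27000 Pa, q̄ = 0.0044 kg/kg → 0.0044 × 27000 / 9.8 = 12.12 mm
Layer 460–420 hPa: Δp = 40 hPa = 4000 Pa, q̄ = 0.0026 kg/kg → 0.0026 × 4000 / 9.8 = 1.06 mm
Layer 420–350 hPa: Δp = 70 hPa = 7000 Pa, q̄ = 0.0022 kg/kg → 0.0022 × 7000 / 9.8 = 1.57 mm
PW = 35.51 + 12.12 + 1.06 + 1.57 = 50.26 ≈ 50.3 mm.

PW ≈ 50.3 mm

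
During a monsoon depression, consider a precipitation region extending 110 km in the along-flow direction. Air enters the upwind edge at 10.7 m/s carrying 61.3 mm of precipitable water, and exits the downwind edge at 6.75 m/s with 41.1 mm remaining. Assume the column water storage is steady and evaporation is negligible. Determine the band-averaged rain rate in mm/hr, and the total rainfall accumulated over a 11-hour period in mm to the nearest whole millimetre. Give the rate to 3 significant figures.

Column moisture flux per unit crosswind length is F = V × PW.
Inflow: F_in = 10.7 × 61.3 = 655.91 mm·m/s
Outflow: F_out = 6.75 × 41.1 = 277.425 mm·m/s
Steady-state rate R = (F_in − F_out)/L = (655.91 − 277.425) / 110000 m = 3.441e-03 mm/s.
R = 3.441e-03 × 3600 = 12.4 mm/hr.
Over 11 h: total = 12.4 × 11 = 136.4 ≈ 136 mm.

R ≈ 12.4 mm/hr; total ≈ 136 mm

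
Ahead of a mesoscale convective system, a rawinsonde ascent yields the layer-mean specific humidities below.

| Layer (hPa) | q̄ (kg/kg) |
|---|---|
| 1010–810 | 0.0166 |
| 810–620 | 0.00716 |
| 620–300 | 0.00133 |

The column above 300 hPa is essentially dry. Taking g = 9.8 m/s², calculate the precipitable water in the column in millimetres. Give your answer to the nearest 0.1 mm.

Precipitable water is the column-integrated vapour mass per unit area: PW = (1/g) Σ q̄ Δp, with q in kg/kg and Δp in Pa (1 kg/m² of water = 1 mm).
Layer 1010–810 hPa: Δp = 200 hPa = 20000 Pa, q̄ = 0.0166 kg/kg → 0.0166 × 20000 / 9.8 = 33.88 mm
Layer 810–620 hPa: Δp = 190 hPa = 19000 Pa, q̄ = 0.00716 kg/kg → 0.00716 × 19000 / 9.8 = 13.88 mm
Layer 620–300 hPa: Δp = 320 hPa = 32000 Pa, q̄ = 0.00133 kg/kg → 0.00133 × 32000 / 9.8 = 4.34 mm
PW = 33.88 + 13.88 + 4.34 = 52.10 ≈ 52.1 mm.

PW ≈ 52.1 mm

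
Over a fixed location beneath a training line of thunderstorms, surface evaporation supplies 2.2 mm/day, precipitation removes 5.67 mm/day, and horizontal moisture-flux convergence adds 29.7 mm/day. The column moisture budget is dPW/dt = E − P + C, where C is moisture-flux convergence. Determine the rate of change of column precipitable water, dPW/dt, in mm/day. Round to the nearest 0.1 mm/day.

dPW/dt = E − P + C = 2.2 − 5.67 + (29.7) = 26.2 mm/day.

dPW/dt ≈ 26.2 mm/day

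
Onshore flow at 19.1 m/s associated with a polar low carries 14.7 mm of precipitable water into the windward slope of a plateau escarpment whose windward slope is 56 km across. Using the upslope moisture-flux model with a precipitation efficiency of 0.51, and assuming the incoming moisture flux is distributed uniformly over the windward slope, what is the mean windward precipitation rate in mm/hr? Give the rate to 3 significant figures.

R ≈ 9.21 mm/hr

Incoming column moisture flux per unit ridge length: F = V × PW = 19.1 × 14.7 = 280.77 mm·m/s.
Spread over the 56 km slope with efficiency ε = 0.51: R = ε·F/W = 0.51 × 280.77 / 56000 m = 2.557e-03 mm/s.
R = 2.557e-03 × 3600 = 9.21 mm/hr.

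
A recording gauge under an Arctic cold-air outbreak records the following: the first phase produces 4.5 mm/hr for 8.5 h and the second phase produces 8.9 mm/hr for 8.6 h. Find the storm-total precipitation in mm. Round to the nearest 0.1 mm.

Total = Σ Rᵢ Δtᵢ = 4.5 × 8.5 + 8.9 × 8.6
      = 38.25 + 76.54 = 114.8 mm.

total ≈ 114.8 mm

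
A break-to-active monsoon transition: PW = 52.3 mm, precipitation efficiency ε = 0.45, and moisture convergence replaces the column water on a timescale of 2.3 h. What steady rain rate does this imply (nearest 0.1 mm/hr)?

Each overturning extracts ε × PW = 0.45 × 52.3 = 23.535 mm.
Rate = ε·PW / τ = 23.535 / 2.3 h = 10.2 mm/hr.

R ≈ 10.2 mm/hr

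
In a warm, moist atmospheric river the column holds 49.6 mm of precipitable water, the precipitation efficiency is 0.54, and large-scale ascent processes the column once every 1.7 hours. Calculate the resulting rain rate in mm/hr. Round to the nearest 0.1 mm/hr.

Each overturning extracts ε × PW = 0.54 × 49.6 = 26.784 mm.
Rate = ε·PW / τ = 26.784 / 1.7 h = 15.8 mm/hr.

R ≈ 15.8 mm/hr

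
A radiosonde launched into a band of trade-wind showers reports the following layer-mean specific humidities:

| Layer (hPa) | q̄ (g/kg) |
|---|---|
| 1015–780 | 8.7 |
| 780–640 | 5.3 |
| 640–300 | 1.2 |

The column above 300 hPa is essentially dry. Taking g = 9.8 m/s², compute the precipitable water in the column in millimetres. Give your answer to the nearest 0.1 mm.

Precipitable water is the column-integrated vapour mass per unit area: PW = (1/g) Σ q̄ Δp, with q in kg/kg and Δp in Pa (1 kg/m² of water = 1 mm).
Layer 1015–780 hPa: Δp = 235 hPa = 23500 Pa, q̄ = 0.0087 kg/kg → 0.0087 × 23500 / 9.8 = 20.86 mm
Layer 780–640 hPa: Δp = 140 hPa = 14000 Pa, q̄ = 0.0053 kg/kg → 0.0053 × 14000 / 9.8 = 7.57 mm
Layer 640–300 hPa: Δp = 340 hPa = 34000 Pa, q̄ = 0.0012 kg/kg → 0.0012 × 34000 / 9.8 = 4.16 mm
PW = 20.86 + 7.57 + 4.16 = 32.59 ≈ 32.6 mm.

PW ≈ 32.6 mm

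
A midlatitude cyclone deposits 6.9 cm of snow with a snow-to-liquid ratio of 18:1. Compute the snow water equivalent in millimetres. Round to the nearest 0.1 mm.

SWE ≈ 3.8 mm

SWE = snow depth / ratio = 6.9 cm / 18 = 0.383 cm = 3.8 mm.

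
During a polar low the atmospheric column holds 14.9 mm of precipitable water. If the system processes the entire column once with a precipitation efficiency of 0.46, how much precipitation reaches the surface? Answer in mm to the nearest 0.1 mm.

precipitation ≈ 6.9 mm

Precipitation = ε × PW = 0.46 × 14.9 = 6.9 mm.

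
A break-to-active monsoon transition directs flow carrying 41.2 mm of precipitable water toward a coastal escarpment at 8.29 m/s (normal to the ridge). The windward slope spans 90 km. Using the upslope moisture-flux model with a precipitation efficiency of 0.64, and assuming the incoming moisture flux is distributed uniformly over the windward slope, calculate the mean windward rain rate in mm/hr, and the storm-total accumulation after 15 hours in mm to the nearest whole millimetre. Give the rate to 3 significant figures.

R ≈ 8.74 mm/hr; total ≈ 131 mm

Incoming column moisture flux per unit ridge length: F = V × PW = 8.29 × 41.2 = 341.548 mm·m/s.
Spread over the 90 km slope with efficiency ε = 0.64: R = ε·F/W = 0.64 × 341.548 / 90000 m = 2.429e-03 mm/s.
R = 2.429e-03 × 3600 = 8.74 mm/hr.
Over 15 h: total = 8.74 × 15 = 131.1 ≈ 131 mm.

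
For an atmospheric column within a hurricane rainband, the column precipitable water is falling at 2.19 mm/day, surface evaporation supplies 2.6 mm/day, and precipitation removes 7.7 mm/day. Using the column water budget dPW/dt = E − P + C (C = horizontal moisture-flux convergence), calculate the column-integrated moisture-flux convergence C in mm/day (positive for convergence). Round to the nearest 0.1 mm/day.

dPW/dt = -2.19 mm/day.
C = dPW/dt − E + P = (-2.19) − 2.6 + 7.7 = 2.9 mm/day.

C ≈ 2.9 mm/day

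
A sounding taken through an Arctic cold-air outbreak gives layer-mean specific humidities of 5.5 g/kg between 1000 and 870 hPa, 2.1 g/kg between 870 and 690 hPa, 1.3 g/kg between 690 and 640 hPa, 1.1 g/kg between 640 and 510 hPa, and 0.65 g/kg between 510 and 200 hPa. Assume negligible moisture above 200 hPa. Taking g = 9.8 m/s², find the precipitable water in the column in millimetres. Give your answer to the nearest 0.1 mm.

PW ≈ 15.3 mm

Precipitable water is the column-integrated vapour mass per unit area: PW = (1/g) Σ q̄ Δp, with q in kg/kg and Δp in Pa (1 kg/m² of water = 1 mm).
Layer 1000–870 hPa: Δp = 130 hPa = 13000 Pa, q̄ = 0.0055 kg/kg → 0.0055 × 13000 / 9.8 = 7.30 mm
Layer 870–690 hPa: Δp = 180 hPa = 18000 Pa, q̄ = 0.0021 kg/kg → 0.0021 × 18000 / 9.8 = 3.86 mm
Layer 690–640 hPa: Δp = 50 hPa = 5000 Pa, q̄ = 0.0013 kg/kg → 0.0013 × 5000 / 9.8 = 0.66 mm
Layer 640–510 hPa: Δp = 130 hPa = 13000 Pa, q̄ = 0.0011 kg/kg → 0.0011 × 13000 / 9.8 = 1.46 mm
Layer 510–200 hPa: Δp = 310 hPa = 31000 Pa, q̄ = 0.00065 kg/kg → 0.00065 × 31000 / 9.8 = 2.06 mm
PW = 7.30 + 3.86 + 0.66 + 1.46 + 2.06 = 15.34 ≈ 15.3 mm.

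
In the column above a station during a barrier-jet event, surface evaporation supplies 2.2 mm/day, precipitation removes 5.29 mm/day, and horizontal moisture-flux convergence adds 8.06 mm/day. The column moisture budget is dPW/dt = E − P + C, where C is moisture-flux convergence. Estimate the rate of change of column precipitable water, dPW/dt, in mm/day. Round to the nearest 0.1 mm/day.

dPW/dt ≈ 5.0 mm/day

dPW/dt = E − P + C = 2.2 − 5.29 + (8.06) = 5.0 mm/day.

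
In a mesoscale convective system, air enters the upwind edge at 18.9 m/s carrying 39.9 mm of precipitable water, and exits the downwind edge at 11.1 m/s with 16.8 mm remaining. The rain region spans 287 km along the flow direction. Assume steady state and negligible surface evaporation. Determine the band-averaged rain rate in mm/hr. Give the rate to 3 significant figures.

R ≈ 7.12 mm/hr

Column moisture flux per unit crosswind length is F = V × PW.
Inflow: F_in = 18.9 × 39.9 = 754.11 mm·m/s
Outflow: F_out = 11.1 × 16.8 = 186.48 mm·m/s
Steady-state rate R = (F_in − F_out)/L = (754.11 − 186.48) / 287000 m = 1.978e-03 mm/s.
R = 1.978e-03 × 3600 = 7.12 mm/hr.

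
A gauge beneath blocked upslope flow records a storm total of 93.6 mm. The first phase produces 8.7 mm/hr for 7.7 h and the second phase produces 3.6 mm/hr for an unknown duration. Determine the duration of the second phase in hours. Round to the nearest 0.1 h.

duration ≈ 7.4 h

Known phases: 8.7 × 7.7 = 66.99 mm.
Remaining depth = 93.6 − 66.99 = 26.61 mm.
Duration = 26.61 / 3.6 = 7.4 h.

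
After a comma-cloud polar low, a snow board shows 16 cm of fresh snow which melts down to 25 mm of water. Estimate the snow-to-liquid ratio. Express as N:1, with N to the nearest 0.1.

Ratio = snow depth / SWE = 160 mm / 25 mm = 6.4, i.e. 6.4:1.

ratio ≈ 6.4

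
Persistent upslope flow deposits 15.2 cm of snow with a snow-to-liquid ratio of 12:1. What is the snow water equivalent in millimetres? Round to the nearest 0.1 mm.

SWE ≈ 12.7 mm

SWE = snow depth / ratio = 15.2 cm / 12 = 1.267 cm = 12.7 mm.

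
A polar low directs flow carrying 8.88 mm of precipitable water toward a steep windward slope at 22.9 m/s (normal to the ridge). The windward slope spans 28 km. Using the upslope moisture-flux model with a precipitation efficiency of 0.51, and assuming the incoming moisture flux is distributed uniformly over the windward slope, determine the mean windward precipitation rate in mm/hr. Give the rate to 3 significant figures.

Incoming column moisture flux per unit ridge length: F = V × PW = 22.9 × 8.88 = 203.352 mm·m/s.
Spread over the 28 km slope with efficiency ε = 0.51: R = ε·F/W = 0.51 × 203.352 / 28000 m = 3.704e-03 mm/s.
R = 3.704e-03 × 3600 = 13.3 mm/hr.

R ≈ 13.3 mm/hr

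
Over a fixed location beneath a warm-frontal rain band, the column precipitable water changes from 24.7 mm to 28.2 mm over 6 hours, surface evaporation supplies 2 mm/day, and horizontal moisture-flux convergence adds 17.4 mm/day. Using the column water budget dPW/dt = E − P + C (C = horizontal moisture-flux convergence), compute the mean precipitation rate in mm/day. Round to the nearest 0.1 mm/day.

dPW/dt = (28.2 − 24.7) mm / (6/24 day) = +14.000 mm/day.
P = E + C − dPW/dt = 2 + (17.4) − (+14.000) = 5.4 mm/day.

P ≈ 5.4 mm/day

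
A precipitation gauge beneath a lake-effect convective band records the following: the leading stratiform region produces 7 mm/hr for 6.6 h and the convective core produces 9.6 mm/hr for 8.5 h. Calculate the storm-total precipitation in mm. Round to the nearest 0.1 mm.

Total = Σ Rᵢ Δtᵢ = 7 × 6.6 + 9.6 × 8.5
      = 46.2 + 81.6 = 127.8 mm.

total ≈ 127.8 mm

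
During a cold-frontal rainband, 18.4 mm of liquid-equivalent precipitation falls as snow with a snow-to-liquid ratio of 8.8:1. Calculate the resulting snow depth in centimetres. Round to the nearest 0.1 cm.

snow depth ≈ 16.2 cm

Snow depth = liquid × ratio = 18.4 mm × 8.8 = 161.92 mm = 16.2 cm.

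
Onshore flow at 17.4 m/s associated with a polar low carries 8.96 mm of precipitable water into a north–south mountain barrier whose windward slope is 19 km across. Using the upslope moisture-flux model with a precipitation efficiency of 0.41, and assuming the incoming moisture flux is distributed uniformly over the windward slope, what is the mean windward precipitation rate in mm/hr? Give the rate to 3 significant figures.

Incoming column moisture flux per unit ridge length: F = V × PW = 17.4 × 8.96 = 155.904 mm·m/s.
Spread over the 19 km slope with efficiency ε = 0.41: R = ε·F/W = 0.41 × 155.904 / 19000 m = 3.364e-03 mm/s.
R = 3.364e-03 × 3600 = 12.1 mm/hr.

R ≈ 12.1 mm/hr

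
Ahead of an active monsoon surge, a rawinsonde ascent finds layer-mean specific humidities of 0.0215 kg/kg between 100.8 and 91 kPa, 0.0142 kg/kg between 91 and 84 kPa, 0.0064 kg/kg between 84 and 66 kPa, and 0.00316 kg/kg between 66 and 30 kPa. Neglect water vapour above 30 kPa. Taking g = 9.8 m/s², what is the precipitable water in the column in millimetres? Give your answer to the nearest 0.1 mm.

PW ≈ 55.0 mm

Precipitable water is the column-integrated vapour mass per unit area: PW = (1/g) Σ q̄ Δp, with q in kg/kg and Δp in Pa (1 kg/m² of water = 1 mm).
Layer 100.8–91 kPa: Δp = 98 hPa = 9800 Pa, q̄ = 0.0215 kg/kg → 0.0215 × 9800 / 9.8 = 21.50 mm
Layer 91–84 kPa: Δp = 70 hPa = 7000 Pa, q̄ = 0.0142 kg/kg → 0.0142 × 7000 / 9.8 = 10.14 mm
Layer 84–66 kPa: Δp = 180 hPa = 18000 Pa, q̄ = 0.0064 kg/kg → 0.0064 × 18000 / 9.8 = 11.76 mm
Layer 66–30 kPa: Δp = 360 hPa = 36000 Pa, q̄ = 0.00316 kg/kg → 0.00316 × 36000 / 9.8 = 11.61 mm
PW = 21.50 + 10.14 + 11.76 + 11.61 = 55.01 ≈ 55.0 mm.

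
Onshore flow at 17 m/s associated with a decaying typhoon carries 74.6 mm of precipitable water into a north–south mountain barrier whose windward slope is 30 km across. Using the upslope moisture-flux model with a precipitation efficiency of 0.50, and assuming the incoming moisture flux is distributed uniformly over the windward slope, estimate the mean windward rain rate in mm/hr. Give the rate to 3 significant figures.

R ≈ 76.1 mm/hr

Incoming column moisture flux per unit ridge length: F = V × PW = 17 × 74.6 = 1268.2 mm·m/s.
Spread over the 30 km slope with efficiency ε = 0.50: R = ε·F/W = 0.50 × 1268.2 / 30000 m = 2.114e-02 mm/s.
R = 2.114e-02 × 3600 = 76.1 mm/hr.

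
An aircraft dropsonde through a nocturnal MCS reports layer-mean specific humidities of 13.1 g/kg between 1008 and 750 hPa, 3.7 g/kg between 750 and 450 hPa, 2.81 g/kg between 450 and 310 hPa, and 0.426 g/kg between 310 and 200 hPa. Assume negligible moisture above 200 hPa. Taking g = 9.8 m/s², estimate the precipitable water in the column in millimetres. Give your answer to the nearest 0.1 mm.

Precipitable water is the column-integrated vapour mass per unit area: PW = (1/g) Σ q̄ Δp, with q in kg/kg and Δp in Pa (1 kg/m² of water = 1 mm).
Layer 1008–750 hPa: Δp = 258 hPa = 25800 Pa, q̄ = 0.0131 kg/kg → 0.0131 × 25800 / 9.8 = 34.49 mm
Layer 750–450 hPa: Δp = 300 hPa = 30000 Pa, q̄ = 0.0037 kg/kg → 0.0037 × 30000 / 9.8 = 11.33 mm
Layer 450–310 hPa: Δp = 140 hPa = 14000 Pa, q̄ = 0.00281 kg/kg → 0.00281 × 14000 / 9.8 = 4.01 mm
Layer 310–200 hPa: Δp = 110 hPa = 11000 Pa, q̄ = 0.000426 kg/kg → 0.000426 × 11000 / 9.8 = 0.48 mm
PW = 34.49 + 11.33 + 4.01 + 0.48 = 50.31 ≈ 50.3 mm.

PW ≈ 50.3 mm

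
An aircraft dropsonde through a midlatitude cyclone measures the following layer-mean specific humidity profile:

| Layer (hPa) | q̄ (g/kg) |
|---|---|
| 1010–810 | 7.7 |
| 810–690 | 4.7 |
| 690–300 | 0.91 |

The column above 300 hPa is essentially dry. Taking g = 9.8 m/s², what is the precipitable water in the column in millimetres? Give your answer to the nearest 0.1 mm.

PW ≈ 25.1 mm

Precipitable water is the column-integrated vapour mass per unit area: PW = (1/g) Σ q̄ Δp, with q in kg/kg and Δp in Pa (1 kg/m² of water = 1 mm).
Layer 1010–810 hPa: Δp = 200 hPa = 20000 Pa, q̄ = 0.0077 kg/kg → 0.0077 × 20000 / 9.8 = 15.71 mm
Layer 810–690 hPa: Δp = 120 hPa = 12000 Pa, q̄ = 0.0047 kg/kg → 0.0047 × 12000 / 9.8 = 5.76 mm
Layer 690–300 hPa: Δp = 390 hPa = 39000 Pa, q̄ = 0.00091 kg/kg → 0.00091 × 39000 / 9.8 = 3.62 mm
PW = 15.71 + 5.76 + 3.62 = 25.09 ≈ 25.1 mm.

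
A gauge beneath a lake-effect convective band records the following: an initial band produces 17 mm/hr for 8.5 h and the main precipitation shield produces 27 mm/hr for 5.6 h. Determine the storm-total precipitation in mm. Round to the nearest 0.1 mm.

Total = Σ Rᵢ Δtᵢ = 17 × 8.5 + 27 × 5.6
      = 144.5 + 151.2 = 295.7 mm.

total ≈ 295.7 mm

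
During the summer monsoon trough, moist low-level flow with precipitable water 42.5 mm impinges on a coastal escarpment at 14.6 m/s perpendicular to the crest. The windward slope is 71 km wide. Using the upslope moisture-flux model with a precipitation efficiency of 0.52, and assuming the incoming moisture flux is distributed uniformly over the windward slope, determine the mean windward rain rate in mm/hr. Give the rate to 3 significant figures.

Incoming column moisture flux per unit ridge length: F = V × PW = 14.6 × 42.5 = 620.5 mm·m/s.
Spread over the 71 km slope with efficiency ε = 0.52: R = ε·F/W = 0.52 × 620.5 / 71000 m = 4.545e-03 mm/s.
R = 4.545e-03 × 3600 = 16.4 mm/hr.

R ≈ 16.4 mm/hr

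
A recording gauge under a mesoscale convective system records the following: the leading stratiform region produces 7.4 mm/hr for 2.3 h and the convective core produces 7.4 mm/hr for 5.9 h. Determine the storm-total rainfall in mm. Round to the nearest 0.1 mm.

total ≈ 60.7 mm

Total = Σ Rᵢ Δtᵢ = 7.4 × 2.3 + 7.4 × 5.9
      = 17.02 + 43.66 = 60.7 mm.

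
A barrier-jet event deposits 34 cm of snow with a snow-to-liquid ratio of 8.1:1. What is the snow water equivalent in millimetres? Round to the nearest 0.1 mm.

SWE ≈ 42.0 mm

SWE = snow depth / ratio = 34 cm / 8.1 = 4.198 cm = 42.0 mm.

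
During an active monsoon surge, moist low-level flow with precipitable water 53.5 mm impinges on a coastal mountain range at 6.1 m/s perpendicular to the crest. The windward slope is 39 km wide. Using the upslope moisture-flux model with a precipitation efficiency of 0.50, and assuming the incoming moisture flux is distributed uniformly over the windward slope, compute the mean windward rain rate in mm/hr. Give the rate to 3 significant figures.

Incoming column moisture flux per unit ridge length: F = V × PW = 6.1 × 53.5 = 326.35 mm·m/s.
Spread over the 39 km slope with efficiency ε = 0.50: R = ε·F/W = 0.50 × 326.35 / 39000 m = 4.184e-03 mm/s.
R = 4.184e-03 × 3600 = 15.1 mm/hr.

R ≈ 15.1 mm/hr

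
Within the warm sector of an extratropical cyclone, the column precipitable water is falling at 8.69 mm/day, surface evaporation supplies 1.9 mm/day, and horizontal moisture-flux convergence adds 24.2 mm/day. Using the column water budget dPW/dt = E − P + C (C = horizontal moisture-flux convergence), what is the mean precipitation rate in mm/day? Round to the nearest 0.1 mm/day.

dPW/dt = -8.69 mm/day.
P = E + C − dPW/dt = 1.9 + (24.2) − (-8.69) = 34.8 mm/day.

P ≈ 34.8 mm/day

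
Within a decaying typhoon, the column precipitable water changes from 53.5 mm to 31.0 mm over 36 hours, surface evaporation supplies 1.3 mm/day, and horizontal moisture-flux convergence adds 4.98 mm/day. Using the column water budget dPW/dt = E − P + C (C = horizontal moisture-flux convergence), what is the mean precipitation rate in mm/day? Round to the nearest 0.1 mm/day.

P ≈ 21.3 mm/day

dPW/dt = (31.0 − 53.5) mm / (36/24 day) = -15.000 mm/day.
P = E + C − dPW/dt = 1.3 + (4.98) − (-15.000) = 21.3 mm/day.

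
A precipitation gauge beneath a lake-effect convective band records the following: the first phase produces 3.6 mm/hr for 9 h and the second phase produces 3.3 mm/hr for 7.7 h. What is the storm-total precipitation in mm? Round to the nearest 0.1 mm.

total ≈ 57.8 mm

Total = Σ Rᵢ Δtᵢ = 3.6 × 9 + 3.3 × 7.7
      = 32.4 + 25.41 = 57.8 mm.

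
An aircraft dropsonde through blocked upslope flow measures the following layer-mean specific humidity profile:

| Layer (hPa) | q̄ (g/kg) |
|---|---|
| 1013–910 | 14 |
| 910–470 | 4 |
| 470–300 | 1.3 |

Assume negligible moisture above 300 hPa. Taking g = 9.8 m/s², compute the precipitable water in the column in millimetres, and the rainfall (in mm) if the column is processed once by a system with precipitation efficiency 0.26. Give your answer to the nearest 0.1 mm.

Precipitable water is the column-integrated vapour mass per unit area: PW = (1/g) Σ q̄ Δp, with q in kg/kg and Δp in Pa (1 kg/m² of water = 1 mm).
Layer 1013–910 hPa: Δp = 103 hPa = 10300 Pa, q̄ = 0.014 kg/kg → 0.014 × 10300 / 9.8 = 14.71 mm
Layer 910–470 hPa: Δp = 440 hPa = 44000 Pa, q̄ = 0.004 kg/kg → 0.004 × 44000 / 9.8 = 17.96 mm
Layer 470–300 hPa: Δp = 170 hPa = 17000 Pa, q̄ = 0.0013 kg/kg → 0.0013 × 17000 / 9.8 = 2.26 mm
PW = 14.71 + 17.96 + 2.26 = 34.93 ≈ 34.9 mm.
Rainfall = ε × PW = 0.26 × 34.9 = 9.1 mm.

PW ≈ 34.9 mm; rainfall ≈ 9.1 mm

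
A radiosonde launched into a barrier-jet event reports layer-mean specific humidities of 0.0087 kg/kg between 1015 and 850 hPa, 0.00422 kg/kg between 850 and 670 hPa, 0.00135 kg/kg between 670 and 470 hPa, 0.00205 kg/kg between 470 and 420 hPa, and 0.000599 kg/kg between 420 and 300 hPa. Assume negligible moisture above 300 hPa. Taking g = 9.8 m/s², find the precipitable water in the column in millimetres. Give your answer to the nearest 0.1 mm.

PW ≈ 26.9 mm

Precipitable water is the column-integrated vapour mass per unit area: PW = (1/g) Σ q̄ Δp, with q in kg/kg and Δp in Pa (1 kg/m² of water = 1 mm).
Layer 1015–850 hPa: Δp = 165 hPa = 16500 Pa, q̄ = 0.0087 kg/kg → 0.0087 × 16500 / 9.8 = 14.65 mm
Layer 850–670 hPa: Δp = 180 hPa = 18000 Pa, q̄ = 0.00422 kg/kg → 0.00422 × 18000 / 9.8 = 7.75 mm
Layer 670–470 hPa: Δp = 200 hPa = 20000 Pa, q̄ = 0.00135 kg/kg → 0.00135 × 20000 / 9.8 = 2.76 mm
Layer 470–420 hPa: Δp = 50 hPa = 5000 Pa, q̄ = 0.00205 kg/kg → 0.00205 × 5000 / 9.8 = 1.05 mm
Layer 420–300 hPa: Δp = 120 hPa = 12000 Pa, q̄ = 0.000599 kg/kg → 0.000599 × 12000 / 9.8 = 0.73 mm
PW = 14.65 + 7.75 + 2.76 + 1.05 + 0.73 = 26.94 ≈ 26.9 mm.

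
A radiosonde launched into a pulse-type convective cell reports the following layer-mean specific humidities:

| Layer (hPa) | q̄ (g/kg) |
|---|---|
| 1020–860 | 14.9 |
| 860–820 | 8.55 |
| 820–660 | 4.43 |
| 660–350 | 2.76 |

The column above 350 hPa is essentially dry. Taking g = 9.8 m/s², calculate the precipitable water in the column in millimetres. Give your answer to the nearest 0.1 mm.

Precipitable water is the column-integrated vapour mass per unit area: PW = (1/g) Σ q̄ Δp, with q in kg/kg and Δp in Pa (1 kg/m² of water = 1 mm).
Layer 1020–860 hPa: Δp = 160 hPa = 16000 Pa, q̄ = 0.0149 kg/kg → 0.0149 × 16000 / 9.8 = 24.33 mm
Layer 860–820 hPa: Δp = 40 hPa = 4000 Pa, q̄ = 0.00855 kg/kg → 0.00855 × 4000 / 9.8 = 3.49 mm
Layer 820–660 hPa: Δp = 160 hPa = 16000 Pa, q̄ = 0.00443 kg/kg → 0.00443 × 16000 / 9.8 = 7.23 mm
Layer 660–350 hPa: Δp = 310 hPa = 31000 Pa, q̄ = 0.00276 kg/kg → 0.00276 × 31000 / 9.8 = 8.73 mm
PW = 24.33 + 3.49 + 7.23 + 8.73 = 43.78 ≈ 43.8 mm.

PW ≈ 43.8 mm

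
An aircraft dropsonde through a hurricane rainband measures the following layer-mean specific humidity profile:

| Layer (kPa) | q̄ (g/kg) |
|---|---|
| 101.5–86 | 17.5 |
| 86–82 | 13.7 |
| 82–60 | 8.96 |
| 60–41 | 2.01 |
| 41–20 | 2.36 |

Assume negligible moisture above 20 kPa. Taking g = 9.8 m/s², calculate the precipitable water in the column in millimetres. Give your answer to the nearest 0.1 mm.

Precipitable water is the column-integrated vapour mass per unit area: PW = (1/g) Σ q̄ Δp, with q in kg/kg and Δp in Pa (1 kg/m² of water = 1 mm).
Layer 101.5–86 kPa: Δp = 155 hPa = 15500 Pa, q̄ = 0.0175 kg/kg → 0.0175 × 15500 / 9.8 = 27.68 mm
Layer 86–82 kPa: Δp = 40 hPa = 4000 Pa, q̄ = 0.0137 kg/kg → 0.0137 × 4000 / 9.8 = 5.59 mm
Layer 82–60 kPa: Δp = 220 hPa = 22000 Pa, q̄ = 0.00896 kg/kg → 0.00896 × 22000 / 9.8 = 20.11 mm
Layer 60–41 kPa: Δp = 190 hPa = 19000 Pa, q̄ = 0.00201 kg/kg → 0.00201 × 19000 / 9.8 = 3.90 mm
Layer 41–20 kPa: Δp = 210 hPa = 21000 Pa, q̄ = 0.00236 kg/kg → 0.00236 × 21000 / 9.8 = 5.06 mm
PW = 27.68 + 5.59 + 20.11 + 3.90 + 5.06 = 62.34 ≈ 62.3 mm.

PW ≈ 62.3 mm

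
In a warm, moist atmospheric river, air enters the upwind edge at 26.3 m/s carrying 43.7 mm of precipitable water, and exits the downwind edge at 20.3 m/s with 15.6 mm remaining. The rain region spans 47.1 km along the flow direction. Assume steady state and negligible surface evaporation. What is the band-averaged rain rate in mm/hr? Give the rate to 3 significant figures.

Column moisture flux per unit crosswind length is F = V × PW.
Inflow: F_in = 26.3 × 43.7 = 1149.31 mm·m/s
Outflow: F_out = 20.3 × 15.6 = 316.68 mm·m/s
Steady-state rate R = (F_in − F_out)/L = (1149.31 − 316.68) / 47100 m = 1.768e-02 mm/s.
R = 1.768e-02 × 3600 = 63.6 mm/hr.

R ≈ 63.6 mm/hr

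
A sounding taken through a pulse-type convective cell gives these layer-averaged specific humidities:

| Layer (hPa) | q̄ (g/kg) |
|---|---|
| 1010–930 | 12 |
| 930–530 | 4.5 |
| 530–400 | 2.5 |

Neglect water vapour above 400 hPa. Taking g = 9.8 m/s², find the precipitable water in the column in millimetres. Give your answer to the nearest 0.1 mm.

PW ≈ 31.5 mm

Precipitable water is the column-integrated vapour mass per unit area: PW = (1/g) Σ q̄ Δp, with q in kg/kg and Δp in Pa (1 kg/m² of water = 1 mm).
Layer 1010–930 hPa: Δp = 80 hPa = 8000 Pa, q̄ = 0.012 kg/kg → 0.012 × 8000 / 9.8 = 9.80 mm
Layer 930–530 hPa: Δp = 400 hPa = 40000 Pa, q̄ = 0.0045 kg/kg → 0.0045 × 40000 / 9.8 = 18.37 mm
Layer 530–400 hPa: Δp = 130 hPa = 13000 Pa, q̄ = 0.0025 kg/kg → 0.0025 × 13000 / 9.8 = 3.32 mm
PW = 9.80 + 18.37 + 3.32 = 31.49 ≈ 31.5 mm.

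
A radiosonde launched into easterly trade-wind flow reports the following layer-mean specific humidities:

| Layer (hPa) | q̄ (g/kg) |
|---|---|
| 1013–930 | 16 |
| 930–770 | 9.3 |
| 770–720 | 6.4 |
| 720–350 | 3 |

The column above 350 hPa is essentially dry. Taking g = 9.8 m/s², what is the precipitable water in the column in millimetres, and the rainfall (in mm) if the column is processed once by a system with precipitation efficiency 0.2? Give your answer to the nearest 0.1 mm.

PW ≈ 43.3 mm; rainfall ≈ 8.7 mm

Precipitable water is the column-integrated vapour mass per unit area: PW = (1/g) Σ q̄ Δp, with q in kg/kg and Δp in Pa (1 kg/m² of water = 1 mm).
Layer 1013–930 hPa: Δp = 83 hPa = 8300 Pa, q̄ = 0.016 kg/kg → 0.016 × 8300 / 9.8 = 13.55 mm
Layer 930–770 hPa: Δp = 160 hPa = 16000 Pa, q̄ = 0.0093 kg/kg → 0.0093 × 16000 / 9.8 = 15.18 mm
Layer 770–720 hPa: Δp = 50 hPa = 5000 Pa, q̄ = 0.0064 kg/kg → 0.0064 × 5000 / 9.8 = 3.27 mm
Layer 720–350 hPa: Δp = 370 hPa = 37000 Pa, q̄ = 0.003 kg/kg → 0.003 × 37000 / 9.8 = 11.33 mm
PW = 13.55 + 15.18 + 3.27 + 11.33 = 43.33 ≈ 43.3 mm.
Rainfall = ε × PW = 0.2 × 43.3 = 8.7 mm.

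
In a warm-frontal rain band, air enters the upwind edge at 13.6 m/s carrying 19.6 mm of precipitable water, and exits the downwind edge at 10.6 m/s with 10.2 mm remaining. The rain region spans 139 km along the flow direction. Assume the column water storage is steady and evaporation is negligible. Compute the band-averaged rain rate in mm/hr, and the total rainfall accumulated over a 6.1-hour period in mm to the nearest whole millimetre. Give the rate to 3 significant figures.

R ≈ 4.10 mm/hr; total ≈ 25 mm

Column moisture flux per unit crosswind length is F = V × PW.
Inflow: F_in = 13.6 × 19.6 = 266.56 mm·m/s
Outflow: F_out = 10.6 × 10.2 = 108.12 mm·m/s
Steady-state rate R = (F_in − F_out)/L = (266.56 − 108.12) / 139000 m = 1.140e-03 mm/s.
R = 1.140e-03 × 3600 = 4.10 mm/hr.
Over 6.1 h: total = 4.10 × 6.1 = 25.01 ≈ 25 mm.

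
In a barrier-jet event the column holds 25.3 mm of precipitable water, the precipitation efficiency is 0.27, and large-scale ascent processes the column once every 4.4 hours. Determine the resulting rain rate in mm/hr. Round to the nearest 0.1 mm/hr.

R ≈ 1.6 mm/hr

Each overturning extracts ε × PW = 0.27 × 25.3 = 6.831 mm.
Rate = ε·PW / τ = 6.831 / 4.4 h = 1.6 mm/hr.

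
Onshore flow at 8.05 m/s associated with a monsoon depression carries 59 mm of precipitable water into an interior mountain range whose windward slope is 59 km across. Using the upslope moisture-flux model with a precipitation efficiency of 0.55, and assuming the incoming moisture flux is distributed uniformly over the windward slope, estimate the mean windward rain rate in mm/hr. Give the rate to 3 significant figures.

R ≈ 15.9 mm/hr

Incoming column moisture flux per unit ridge length: F = V × PW = 8.05 × 59 = 474.95 mm·m/s.
Spread over the 59 km slope with efficiency ε = 0.55: R = ε·F/W = 0.55 × 474.95 / 59000 m = 4.428e-03 mm/s.
R = 4.428e-03 × 3600 = 15.9 mm/hr.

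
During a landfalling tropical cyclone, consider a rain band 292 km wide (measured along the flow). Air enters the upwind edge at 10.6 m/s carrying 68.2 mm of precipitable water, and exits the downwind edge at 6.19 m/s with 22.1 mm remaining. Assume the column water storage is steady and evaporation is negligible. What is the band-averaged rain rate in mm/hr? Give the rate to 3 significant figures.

Column moisture flux per unit crosswind length is F = V × PW.
Inflow: F_in = 10.6 × 68.2 = 722.92 mm·m/s
Outflow: F_out = 6.19 × 22.1 = 136.799 mm·m/s
Steady-state rate R = (F_in − F_out)/L = (722.92 − 136.799) / 292000 m = 2.007e-03 mm/s.
R = 2.007e-03 × 3600 = 7.23 mm/hr.

R ≈ 7.23 mm/hr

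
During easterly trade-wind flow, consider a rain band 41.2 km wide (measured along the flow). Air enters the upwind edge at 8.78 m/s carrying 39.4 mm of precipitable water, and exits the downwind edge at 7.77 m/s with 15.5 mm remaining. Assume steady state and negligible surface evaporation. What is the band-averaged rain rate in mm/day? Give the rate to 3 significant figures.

R ≈ 473 mm/day

Column moisture flux per unit crosswind length is F = V × PW.
Inflow: F_in = 8.78 × 39.4 = 345.932 mm·m/s
Outflow: F_out = 7.77 × 15.5 = 120.435 mm·m/s
Steady-state rate R = (F_in − F_out)/L = (345.932 − 120.435) / 41200 m = 5.473e-03 mm/s.
R = 5.473e-03 × 3600 × 24 = 473 mm/day.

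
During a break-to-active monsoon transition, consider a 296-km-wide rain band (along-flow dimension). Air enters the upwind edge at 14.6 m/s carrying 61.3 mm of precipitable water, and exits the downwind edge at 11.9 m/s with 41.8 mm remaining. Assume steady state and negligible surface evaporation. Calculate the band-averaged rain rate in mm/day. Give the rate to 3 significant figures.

Column moisture flux per unit crosswind length is F = V × PW.
Inflow: F_in = 14.6 × 61.3 = 894.98 mm·m/s
Outflow: F_out = 11.9 × 41.8 = 497.42 mm·m/s
Steady-state rate R = (F_in − F_out)/L = (894.98 − 497.42) / 296000 m = 1.343e-03 mm/s.
R = 1.343e-03 × 3600 × 24 = 116 mm/day.

R ≈ 116 mm/day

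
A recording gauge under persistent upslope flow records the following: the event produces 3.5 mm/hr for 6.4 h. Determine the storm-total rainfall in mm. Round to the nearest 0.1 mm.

total ≈ 22.4 mm

Total = Σ Rᵢ Δtᵢ = 3.5 × 6.4
      = 22.4 = 22.4 mm.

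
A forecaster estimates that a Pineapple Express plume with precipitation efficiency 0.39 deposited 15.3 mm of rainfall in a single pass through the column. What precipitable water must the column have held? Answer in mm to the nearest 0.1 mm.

PW = rainfall / ε = 15.3 / 0.39 = 39.2 mm.

PW ≈ 39.2 mm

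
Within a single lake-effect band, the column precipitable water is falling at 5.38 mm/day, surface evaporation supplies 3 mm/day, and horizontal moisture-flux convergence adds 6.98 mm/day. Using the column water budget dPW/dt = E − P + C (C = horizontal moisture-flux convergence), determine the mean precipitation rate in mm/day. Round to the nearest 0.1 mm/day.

P ≈ 15.4 mm/day

dPW/dt = -5.38 mm/day.
P = E + C − dPW/dt = 3 + (6.98) − (-5.38) = 15.4 mm/day.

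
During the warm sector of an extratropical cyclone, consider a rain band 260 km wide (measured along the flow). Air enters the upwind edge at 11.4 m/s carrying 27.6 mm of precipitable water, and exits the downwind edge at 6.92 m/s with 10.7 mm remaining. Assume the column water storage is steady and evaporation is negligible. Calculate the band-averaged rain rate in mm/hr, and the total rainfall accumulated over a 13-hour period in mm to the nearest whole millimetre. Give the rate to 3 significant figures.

R ≈ 3.33 mm/hr; total ≈ 43 mm

Column moisture flux per unit crosswind length is F = V × PW.
Inflow: F_in = 11.4 × 27.6 = 314.64 mm·m/s
Outflow: F_out = 6.92 × 10.7 = 74.044 mm·m/s
Steady-state rate R = (F_in − F_out)/L = (314.64 − 74.044) / 260000 m = 9.254e-04 mm/s.
R = 9.254e-04 × 3600 = 3.33 mm/hr.
Over 13 h: total = 3.33 × 13 = 43.29 ≈ 43 mm.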